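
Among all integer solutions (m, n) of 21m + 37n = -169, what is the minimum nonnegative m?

gcd(37, 21) = 1  (37 = 1·21 + 16, 21 = 1·16 + 5, 16 = 3·5 + 1, 5 = 5·1).
1 divides -169, so solutions exist.
Back-substituting, 21·(-7) + 37·(4) = 1.
Scale by -169/1 = -169: (m₀, n₀) = (1183, -676).
General solution: m = 1183 + 37t, n = -676 - 21t for integer t.
m ≥ 0: smallest is 1183 mod 37 = 36 (at t = -31), with n = -25.

36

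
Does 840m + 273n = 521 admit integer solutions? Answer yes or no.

gcd(840, 273) = 21  (840 = 3×273 + 21, 273 = 13×21).
21 does not divide 521 (remainder 17), so no integer solutions.

no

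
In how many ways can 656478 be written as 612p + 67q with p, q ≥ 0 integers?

16

gcd(612, 67):
  612 = 9*67 + 9
  67 = 7*9 + 4
  9 = 2*4 + 1
  4 = 4*1
so gcd(612, 67) = 1.
Back-substitute for Bézout coefficients:
  1 = 9 - 2*4
  ... = 612*(15) + 67*(-137)
Scale by 656478: one solution is (9847170, -89937486). Reduce p mod 67: (46, 9378).
General: p = 46 + 67t, q = 9378 - 612t.
p ≥ 0 ⇒ t ≥ 0; q ≥ 0 ⇒ t ≤ 15. So t ∈ [0, 15]: 16 solutions.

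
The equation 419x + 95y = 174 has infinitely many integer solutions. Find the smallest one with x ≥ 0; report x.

41

gcd(419, 95) = 1  (419 = 4×95 + 39, 95 = 2×39 + 17, 39 = 2×17 + 5, 17 = 3×5 + 2, 5 = 2×2 + 1, 2 = 2×1).
1 divides 174, so solutions exist.
Back-substituting, 419×(39) + 95×(-172) = 1.
Scale by 174/1 = 174: (x₀, y₀) = (6786, -29928).
General solution: x = 6786 + 95t, y = -29928 - 419t for integer t.
x ≥ 0: smallest is 6786 mod 95 = 41 (at t = -71), with y = -179.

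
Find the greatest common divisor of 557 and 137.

1

gcd(557, 137):
  557 = 4·137 + 9
  137 = 15·9 + 2
  9 = 4·2 + 1
  2 = 2·1
so gcd(557, 137) = 1.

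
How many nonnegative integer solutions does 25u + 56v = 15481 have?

gcd(56, 25) = 1.
By Bézout, 25*(9) + 56*(-4) = 1.
One solution: (1, 276).
General: u = 1 + 56t, v = 276 - 25t.
u ≥ 0 ⇒ t ≥ 0; v ≥ 0 ⇒ t ≤ 11. So t ∈ [0, 11]: 12 solutions.

12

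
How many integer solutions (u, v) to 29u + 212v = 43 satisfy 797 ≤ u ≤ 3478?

gcd(212, 29) = 1  (212 = 7×29 + 9, 29 = 3×9 + 2, 9 = 4×2 + 1, 2 = 2×1).
Back-substituting, 29×(-95) + 212×(13) = 1.
Scale by 43: particular solution (-4085, 559); reduce u mod 212: (155, -21).
General solution: u = 155 + 212t, v = -21 - 29t for integer t.
797 ≤ 155 + 212t ≤ 3478 gives t ∈ [4, 15], which is 12 values.

12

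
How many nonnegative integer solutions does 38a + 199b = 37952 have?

5

gcd(199, 38) = 1  (199 = 5·38 + 9, 38 = 4·9 + 2, 9 = 4·2 + 1, 2 = 2·1).
Back-substituting, 38·(-89) + 199·(17) = 1.
Scale by 37952: one solution is (-3377728, 645184). Reduce a mod 199: (98, 172).
General: a = 98 + 199t, b = 172 - 38t.
a ≥ 0 ⇒ t ≥ 0; b ≥ 0 ⇒ t ≤ 4. So t ∈ [0, 4]: 5 solutions.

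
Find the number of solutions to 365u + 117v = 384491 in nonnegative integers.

9

gcd(365, 117) = 1.
By Bézout, 365·(-25) + 117·(78) = 1.
One solution: (94, 2993).
General: u = 94 + 117t, v = 2993 - 365t.
u ≥ 0 ⇒ t ≥ 0; v ≥ 0 ⇒ t ≤ 8. So t ∈ [0, 8]: 9 solutions.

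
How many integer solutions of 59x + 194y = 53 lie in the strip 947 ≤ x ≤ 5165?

21

gcd(194, 59) = 1  (194 = 3*59 + 17, 59 = 3*17 + 8, 17 = 2*8 + 1, 8 = 8*1).
Back-substituting, 59*(-23) + 194*(7) = 1.
Scale by 53: particular solution (-1219, 371); reduce x mod 194: (139, -42).
General solution: x = 139 + 194t, y = -42 - 59t for integer t.
947 ≤ 139 + 194t ≤ 5165 gives t ∈ [5, 25], which is 21 values.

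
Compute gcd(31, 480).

1

gcd(480, 31) = 1  (480 = 15*31 + 15, 31 = 2*15 + 1, 15 = 15*1).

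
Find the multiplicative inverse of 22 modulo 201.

64

gcd(201, 22) = 1  (201 = 9×22 + 3, 22 = 7×3 + 1, 3 = 3×1).
Back-substituting, 22×(64) + 201×(-7) = 1.
So 22×64 ≡ 1 (mod 201), and 64 mod 201 = 64.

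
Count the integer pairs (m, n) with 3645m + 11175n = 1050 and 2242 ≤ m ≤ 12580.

gcd(11175, 3645) = 15.
By Bézout, 3645*(-233) + 11175*(76) = 15.
Particular solution: (80, -26).
General solution: m = 80 + 745t, n = -26 - 243t for integer t.
2242 ≤ 80 + 745t ≤ 12580 gives t ∈ [3, 16], which is 14 values.

14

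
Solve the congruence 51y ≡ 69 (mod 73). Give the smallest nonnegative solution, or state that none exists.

gcd(73, 51) = 1.
1 divides 69, so solutions exist.
By Bézout, 51*(-10) + 73*(7) = 1.
So 51*(-10) ≡ 1 (mod 73); multiply by 69: y ≡ -690 (mod 73).
Smallest nonnegative: y = -690 mod 73 = 40.

40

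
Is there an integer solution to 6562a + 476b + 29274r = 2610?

no

gcd(6562, 476):
  6562 = 13·476 + 374
  476 = 1·374 + 102
  374 = 3·102 + 68
  102 = 1·68 + 34
  68 = 2·34
so gcd(6562, 476) = 34.
gcd(34, 29274) = 34.
34 does not divide 2610 (remainder 26), so no integer solutions.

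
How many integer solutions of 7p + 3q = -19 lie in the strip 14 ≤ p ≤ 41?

10

gcd(7, 3) = 1.
By Bézout, 7×(1) + 3×(-2) = 1.
Particular solution: (2, -11).
General solution: p = 2 + 3t, q = -11 - 7t for integer t.
14 ≤ 2 + 3t ≤ 41 gives t ∈ [4, 13], which is 10 values.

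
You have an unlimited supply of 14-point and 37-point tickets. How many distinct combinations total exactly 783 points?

2

Need nonnegative integers with 14j + 37k = 783.
gcd(14, 37) = 1, and 14·(8) + 37·(-3) = 1.
So (j₀, k₀) = (6264, -2349); general j = 6264 + 37t, k = -2349 - 14t.
j ≥ 0 ⇒ t ≥ -169; k ≥ 0 ⇒ t ≤ -168. That's 2 values of t.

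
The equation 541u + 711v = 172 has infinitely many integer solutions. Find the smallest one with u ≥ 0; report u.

gcd(711, 541):
  711 = 1·541 + 170
  541 = 3·170 + 31
  170 = 5·31 + 15
  31 = 2·15 + 1
  15 = 15·1
so gcd(711, 541) = 1.
1 divides 172, so solutions exist.
Back-substitute for Bézout coefficients:
  1 = 31 - 2·15
  ... = 541·(46) + 711·(-35)
Scale by 172/1 = 172: (u₀, v₀) = (7912, -6020).
General solution: u = 7912 + 711t, v = -6020 - 541t for integer t.
u ≥ 0: smallest is 7912 mod 711 = 91 (at t = -11), with v = -69.

91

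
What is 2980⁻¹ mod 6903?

gcd(6903, 2980) = 1.
By Bézout, 2980*(-2240) + 6903*(967) = 1.
So 2980*-2240 ≡ 1 (mod 6903), and -2240 mod 6903 = 4663.

4663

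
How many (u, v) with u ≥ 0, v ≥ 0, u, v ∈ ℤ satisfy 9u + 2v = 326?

19

gcd(9, 2):
  9 = 4·2 + 1
  2 = 2·1
so gcd(9, 2) = 1.
Back-substitute for Bézout coefficients:
  1 = 9 - 4·2
  ... = 9·(1) + 2·(-4)
Scale by 326: one solution is (326, -1304). Reduce u mod 2: (0, 163).
General: u = 0 + 2t, v = 163 - 9t.
u ≥ 0 ⇒ t ≥ 0; v ≥ 0 ⇒ t ≤ 18. So t ∈ [0, 18]: 19 solutions.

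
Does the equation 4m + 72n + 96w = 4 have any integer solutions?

gcd(72, 4) = 4  (72 = 18·4).
gcd(4, 96) = 4.
4 divides 4, so integer solutions exist.

yes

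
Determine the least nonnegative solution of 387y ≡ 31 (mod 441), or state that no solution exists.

no solution

gcd(441, 387) = 9.
9 does not divide 31, so the congruence has no solution.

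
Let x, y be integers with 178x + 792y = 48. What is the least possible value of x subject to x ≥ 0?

gcd(792, 178) = 2  (792 = 4·178 + 80, 178 = 2·80 + 18, 80 = 4·18 + 8, 18 = 2·8 + 2, 8 = 4·2).
2 divides 48, so solutions exist.
Back-substituting, 178·(89) + 792·(-20) = 2.
Scale by 48/2 = 24: (x₀, y₀) = (2136, -480).
General solution: x = 2136 + 396t, y = -480 - 89t for integer t.
x ≥ 0: smallest is 2136 mod 396 = 156 (at t = -5), with y = -35.

156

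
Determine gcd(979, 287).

1

gcd(979, 287) = 1  (979 = 3*287 + 118, 287 = 2*118 + 51, 118 = 2*51 + 16, 51 = 3*16 + 3, 16 = 5*3 + 1, 3 = 3*1).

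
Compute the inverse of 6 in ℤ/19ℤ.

gcd(19, 6) = 1  (19 = 3*6 + 1, 6 = 6*1).
Back-substituting, 6*(-3) + 19*(1) = 1.
So 6*-3 ≡ 1 (mod 19), and -3 mod 19 = 16.

16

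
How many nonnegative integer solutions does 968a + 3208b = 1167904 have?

3

gcd(3208, 968) = 8.
By Bézout, 968·(116) + 3208·(-35) = 8.
One solution: (378, 250).
General: a = 378 + 401t, b = 250 - 121t.
a ≥ 0 ⇒ t ≥ 0; b ≥ 0 ⇒ t ≤ 2. So t ∈ [0, 2]: 3 solutions.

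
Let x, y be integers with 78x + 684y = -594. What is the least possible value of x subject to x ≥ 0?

gcd(684, 78):
  684 = 8×78 + 60
  78 = 1×60 + 18
  60 = 3×18 + 6
  18 = 3×6
so gcd(684, 78) = 6.
6 divides -594, so solutions exist.
Back-substitute for Bézout coefficients:
  6 = 60 - 3×18
  ... = 78×(-35) + 684×(4)
Scale by -594/6 = -99: (x₀, y₀) = (3465, -396).
General solution: x = 3465 + 114t, y = -396 - 13t for integer t.
x ≥ 0: smallest is 3465 mod 114 = 45 (at t = -30), with y = -6.

45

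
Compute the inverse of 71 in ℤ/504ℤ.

71

gcd(504, 71):
  504 = 7·71 + 7
  71 = 10·7 + 1
  7 = 7·1
so gcd(504, 71) = 1.
Back-substitute for Bézout coefficients:
  1 = 71 - 10·7
  ... = 71·(71) + 504·(-10)
So 71·71 ≡ 1 (mod 504), and 71 mod 504 = 71.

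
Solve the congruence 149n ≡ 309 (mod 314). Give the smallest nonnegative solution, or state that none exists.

gcd(314, 149) = 1.
1 divides 309, so solutions exist.
By Bézout, 149*(-59) + 314*(28) = 1.
So 149*(-59) ≡ 1 (mod 314); multiply by 309: n ≡ -18231 (mod 314).
Smallest nonnegative: n = -18231 mod 314 = 295.

295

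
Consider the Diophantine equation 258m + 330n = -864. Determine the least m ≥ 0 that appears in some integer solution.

gcd(330, 258) = 6  (330 = 1·258 + 72, 258 = 3·72 + 42, 72 = 1·42 + 30, 42 = 1·30 + 12, 30 = 2·12 + 6, 12 = 2·6).
6 divides -864, so solutions exist.
Back-substituting, 258·(-23) + 330·(18) = 6.
Scale by -864/6 = -144: (m₀, n₀) = (3312, -2592).
General solution: m = 3312 + 55t, n = -2592 - 43t for integer t.
m ≥ 0: smallest is 3312 mod 55 = 12 (at t = -60), with n = -12.

12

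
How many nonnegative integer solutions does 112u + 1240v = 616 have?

0

gcd(1240, 112) = 8.
By Bézout, 112×(-11) + 1240×(1) = 8.
One solution: (83, -7).
General: u = 83 + 155t, v = -7 - 14t.
u ≥ 0 ⇒ t ≥ 0; v ≥ 0 ⇒ t ≤ -1. So t ∈ [0, -1]: 0 solutions.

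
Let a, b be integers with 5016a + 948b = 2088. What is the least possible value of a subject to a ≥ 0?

gcd(5016, 948) = 12  (5016 = 5×948 + 276, 948 = 3×276 + 120, 276 = 2×120 + 36, 120 = 3×36 + 12, 36 = 3×12).
12 divides 2088, so solutions exist.
Back-substituting, 5016×(-24) + 948×(127) = 12.
Scale by 2088/12 = 174: (a₀, b₀) = (-4176, 22098).
General solution: a = -4176 + 79t, b = 22098 - 418t for integer t.
a ≥ 0: smallest is -4176 mod 79 = 11 (at t = 53), with b = -56.

11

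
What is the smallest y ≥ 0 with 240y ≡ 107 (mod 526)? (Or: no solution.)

no solution

gcd(526, 240):
  526 = 2×240 + 46
  240 = 5×46 + 10
  46 = 4×10 + 6
  10 = 1×6 + 4
  6 = 1×4 + 2
  4 = 2×2
so gcd(526, 240) = 2.
2 does not divide 107, so the congruence has no solution.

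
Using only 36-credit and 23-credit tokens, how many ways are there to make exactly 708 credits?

Need nonnegative integers with 36j + 23k = 708.
gcd(36, 23) = 1, and 36·(-7) + 23·(11) = 1.
So (j₀, k₀) = (-4956, 7788); general j = -4956 + 23t, k = 7788 - 36t.
j ≥ 0 ⇒ t ≥ 216; k ≥ 0 ⇒ t ≤ 216. That's 1 value of t.

1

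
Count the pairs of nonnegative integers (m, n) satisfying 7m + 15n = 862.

gcd(15, 7) = 1  (15 = 2×7 + 1, 7 = 7×1).
Back-substituting, 7×(-2) + 15×(1) = 1.
Scale by 862: one solution is (-1724, 862). Reduce m mod 15: (1, 57).
General: m = 1 + 15t, n = 57 - 7t.
m ≥ 0 ⇒ t ≥ 0; n ≥ 0 ⇒ t ≤ 8. So t ∈ [0, 8]: 9 solutions.

9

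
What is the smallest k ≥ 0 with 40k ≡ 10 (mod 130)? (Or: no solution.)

gcd(130, 40):
  130 = 3×40 + 10
  40 = 4×10
so gcd(130, 40) = 10.
10 divides 10, so solutions exist.
Back-substitute for Bézout coefficients:
  10 = 130 - 3×40
  ... = 40×(-3) + 130×(1)
So 40×(-3) ≡ 10 (mod 130); multiply by 1: k ≡ -3 (mod 13).
Smallest nonnegative: k = -3 mod 13 = 10.

10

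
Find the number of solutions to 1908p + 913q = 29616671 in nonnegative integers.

17

gcd(1908, 913):
  1908 = 2·913 + 82
  913 = 11·82 + 11
  82 = 7·11 + 5
  11 = 2·5 + 1
  5 = 5·1
so gcd(1908, 913) = 1.
Back-substitute for Bézout coefficients:
  1 = 11 - 2·5
  ... = 1908·(-167) + 913·(349)
Scale by 29616671: one solution is (-4945984057, 10336218179). Reduce p mod 913: (800, 30767).
General: p = 800 + 913t, q = 30767 - 1908t.
p ≥ 0 ⇒ t ≥ 0; q ≥ 0 ⇒ t ≤ 16. So t ∈ [0, 16]: 17 solutions.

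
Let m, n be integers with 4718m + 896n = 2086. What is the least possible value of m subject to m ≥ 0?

gcd(4718, 896):
  4718 = 5·896 + 238
  896 = 3·238 + 182
  238 = 1·182 + 56
  182 = 3·56 + 14
  56 = 4·14
so gcd(4718, 896) = 14.
14 divides 2086, so solutions exist.
Back-substitute for Bézout coefficients:
  14 = 182 - 3·56
  ... = 4718·(-15) + 896·(79)
Scale by 2086/14 = 149: (m₀, n₀) = (-2235, 11771).
General solution: m = -2235 + 64t, n = 11771 - 337t for integer t.
m ≥ 0: smallest is -2235 mod 64 = 5 (at t = 35), with n = -24.

5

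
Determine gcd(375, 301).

gcd(375, 301):
  375 = 1*301 + 74
  301 = 4*74 + 5
  74 = 14*5 + 4
  5 = 1*4 + 1
  4 = 4*1
so gcd(375, 301) = 1.

1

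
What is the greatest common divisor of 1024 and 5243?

gcd(5243, 1024):
  5243 = 5·1024 + 123
  1024 = 8·123 + 40
  123 = 3·40 + 3
  40 = 13·3 + 1
  3 = 3·1
so gcd(5243, 1024) = 1.

1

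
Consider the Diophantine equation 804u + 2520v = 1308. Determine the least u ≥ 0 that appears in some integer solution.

127

gcd(2520, 804):
  2520 = 3·804 + 108
  804 = 7·108 + 48
  108 = 2·48 + 12
  48 = 4·12
so gcd(2520, 804) = 12.
12 divides 1308, so solutions exist.
Back-substitute for Bézout coefficients:
  12 = 108 - 2·48
  ... = 804·(-47) + 2520·(15)
Scale by 1308/12 = 109: (u₀, v₀) = (-5123, 1635).
General solution: u = -5123 + 210t, v = 1635 - 67t for integer t.
u ≥ 0: smallest is -5123 mod 210 = 127 (at t = 25), with v = -40.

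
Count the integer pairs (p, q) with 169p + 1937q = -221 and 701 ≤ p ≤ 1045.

2

gcd(1937, 169) = 13  (1937 = 11·169 + 78, 169 = 2·78 + 13, 78 = 6·13).
Back-substituting, 169·(23) + 1937·(-2) = 13.
Scale by -17: particular solution (-391, 34); reduce p mod 149: (56, -5).
General solution: p = 56 + 149t, q = -5 - 13t for integer t.
701 ≤ 56 + 149t ≤ 1045 gives t ∈ [5, 6], which is 2 values.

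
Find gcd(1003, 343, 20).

gcd(1003, 343):
  1003 = 2*343 + 317
  343 = 1*317 + 26
  317 = 12*26 + 5
  26 = 5*5 + 1
  5 = 5*1
so gcd(1003, 343) = 1.
gcd(1, 20) = 1.

1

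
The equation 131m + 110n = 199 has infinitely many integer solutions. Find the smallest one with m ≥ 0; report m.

gcd(131, 110):
  131 = 1*110 + 21
  110 = 5*21 + 5
  21 = 4*5 + 1
  5 = 5*1
so gcd(131, 110) = 1.
1 divides 199, so solutions exist.
Back-substitute for Bézout coefficients:
  1 = 21 - 4*5
  ... = 131*(21) + 110*(-25)
Scale by 199/1 = 199: (m₀, n₀) = (4179, -4975).
General solution: m = 4179 + 110t, n = -4975 - 131t for integer t.
m ≥ 0: smallest is 4179 mod 110 = 109 (at t = -37), with n = -128.

109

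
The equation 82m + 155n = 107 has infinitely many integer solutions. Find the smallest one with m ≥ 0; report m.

gcd(155, 82):
  155 = 1·82 + 73
  82 = 1·73 + 9
  73 = 8·9 + 1
  9 = 9·1
so gcd(155, 82) = 1.
1 divides 107, so solutions exist.
Back-substitute for Bézout coefficients:
  1 = 73 - 8·9
  ... = 82·(-17) + 155·(9)
Scale by 107/1 = 107: (m₀, n₀) = (-1819, 963).
General solution: m = -1819 + 155t, n = 963 - 82t for integer t.
m ≥ 0: smallest is -1819 mod 155 = 41 (at t = 12), with n = -21.

41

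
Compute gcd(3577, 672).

gcd(3577, 672):
  3577 = 5×672 + 217
  672 = 3×217 + 21
  217 = 10×21 + 7
  21 = 3×7
so gcd(3577, 672) = 7.

7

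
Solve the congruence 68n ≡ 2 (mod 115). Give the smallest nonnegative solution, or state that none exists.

gcd(115, 68):
  115 = 1*68 + 47
  68 = 1*47 + 21
  47 = 2*21 + 5
  21 = 4*5 + 1
  5 = 5*1
so gcd(115, 68) = 1.
1 divides 2, so solutions exist.
Back-substitute for Bézout coefficients:
  1 = 21 - 4*5
  ... = 68*(22) + 115*(-13)
So 68*(22) ≡ 1 (mod 115); multiply by 2: n ≡ 44 (mod 115).
Smallest nonnegative: n = 44 mod 115 = 44.

44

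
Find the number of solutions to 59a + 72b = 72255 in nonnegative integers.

gcd(72, 59):
  72 = 1·59 + 13
  59 = 4·13 + 7
  13 = 1·7 + 6
  7 = 1·6 + 1
  6 = 6·1
so gcd(72, 59) = 1.
Back-substitute for Bézout coefficients:
  1 = 7 - 1·6
  ... = 59·(11) + 72·(-9)
Scale by 72255: one solution is (794805, -650295). Reduce a mod 72: (69, 947).
General: a = 69 + 72t, b = 947 - 59t.
a ≥ 0 ⇒ t ≥ 0; b ≥ 0 ⇒ t ≤ 16. So t ∈ [0, 16]: 17 solutions.

17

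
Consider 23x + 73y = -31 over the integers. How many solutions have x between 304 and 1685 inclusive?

19

gcd(73, 23) = 1  (73 = 3×23 + 4, 23 = 5×4 + 3, 4 = 1×3 + 1, 3 = 3×1).
Back-substituting, 23×(-19) + 73×(6) = 1.
Scale by -31: particular solution (589, -186); reduce x mod 73: (5, -2).
General solution: x = 5 + 73t, y = -2 - 23t for integer t.
304 ≤ 5 + 73t ≤ 1685 gives t ∈ [5, 23], which is 19 values.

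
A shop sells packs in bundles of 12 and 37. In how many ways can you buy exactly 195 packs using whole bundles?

Need nonnegative integers with 12j + 37k = 195.
gcd(12, 37) = 1, and 12·(-3) + 37·(1) = 1.
So (j₀, k₀) = (-585, 195); general j = -585 + 37t, k = 195 - 12t.
j ≥ 0 ⇒ t ≥ 16; k ≥ 0 ⇒ t ≤ 16. That's 1 value of t.

1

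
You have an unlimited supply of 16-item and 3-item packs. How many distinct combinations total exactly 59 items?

1

Need nonnegative integers with 16j + 3k = 59.
gcd(16, 3) = 1, and 16·(1) + 3·(-5) = 1.
So (j₀, k₀) = (59, -295); general j = 59 + 3t, k = -295 - 16t.
j ≥ 0 ⇒ t ≥ -19; k ≥ 0 ⇒ t ≤ -19. That's 1 value of t.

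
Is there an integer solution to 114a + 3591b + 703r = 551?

gcd(3591, 114) = 57.
gcd(57, 703) = 19.
19 divides 551, so integer solutions exist.

yes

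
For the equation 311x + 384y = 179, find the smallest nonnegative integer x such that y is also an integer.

gcd(384, 311):
  384 = 1·311 + 73
  311 = 4·73 + 19
  73 = 3·19 + 16
  19 = 1·16 + 3
  16 = 5·3 + 1
  3 = 3·1
so gcd(384, 311) = 1.
1 divides 179, so solutions exist.
Back-substitute for Bézout coefficients:
  1 = 16 - 5·3
  ... = 311·(-121) + 384·(98)
Scale by 179/1 = 179: (x₀, y₀) = (-21659, 17542).
General solution: x = -21659 + 384t, y = 17542 - 311t for integer t.
x ≥ 0: smallest is -21659 mod 384 = 229 (at t = 57), with y = -185.

229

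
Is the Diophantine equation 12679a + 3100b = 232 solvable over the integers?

no

gcd(12679, 3100) = 31.
31 does not divide 232 (remainder 15), so no integer solutions.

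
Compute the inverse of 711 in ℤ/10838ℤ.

5137

gcd(10838, 711):
  10838 = 15×711 + 173
  711 = 4×173 + 19
  173 = 9×19 + 2
  19 = 9×2 + 1
  2 = 2×1
so gcd(10838, 711) = 1.
Back-substitute for Bézout coefficients:
  1 = 19 - 9×2
  ... = 711×(5137) + 10838×(-337)
So 711×5137 ≡ 1 (mod 10838), and 5137 mod 10838 = 5137.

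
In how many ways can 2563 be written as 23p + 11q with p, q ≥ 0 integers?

11

gcd(23, 11) = 1.
By Bézout, 23·(1) + 11·(-2) = 1.
One solution: (0, 233).
General: p = 0 + 11t, q = 233 - 23t.
p ≥ 0 ⇒ t ≥ 0; q ≥ 0 ⇒ t ≤ 10. So t ∈ [0, 10]: 11 solutions.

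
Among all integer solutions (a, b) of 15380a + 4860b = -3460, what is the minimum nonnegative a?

gcd(15380, 4860) = 20  (15380 = 3*4860 + 800, 4860 = 6*800 + 60, 800 = 13*60 + 20, 60 = 3*20).
20 divides -3460, so solutions exist.
Back-substituting, 15380*(79) + 4860*(-250) = 20.
Scale by -3460/20 = -173: (a₀, b₀) = (-13667, 43250).
General solution: a = -13667 + 243t, b = 43250 - 769t for integer t.
a ≥ 0: smallest is -13667 mod 243 = 184 (at t = 57), with b = -583.

184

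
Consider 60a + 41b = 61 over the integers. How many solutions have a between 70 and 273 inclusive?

5

gcd(60, 41) = 1.
By Bézout, 60·(13) + 41·(-19) = 1.
Particular solution: (14, -19).
General solution: a = 14 + 41t, b = -19 - 60t for integer t.
70 ≤ 14 + 41t ≤ 273 gives t ∈ [2, 6], which is 5 values.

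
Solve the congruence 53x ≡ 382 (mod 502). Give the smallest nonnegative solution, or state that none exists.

244

gcd(502, 53) = 1  (502 = 9·53 + 25, 53 = 2·25 + 3, 25 = 8·3 + 1, 3 = 3·1).
1 divides 382, so solutions exist.
Back-substituting, 53·(-161) + 502·(17) = 1.
So 53·(-161) ≡ 1 (mod 502); multiply by 382: x ≡ -61502 (mod 502).
Smallest nonnegative: x = -61502 mod 502 = 244.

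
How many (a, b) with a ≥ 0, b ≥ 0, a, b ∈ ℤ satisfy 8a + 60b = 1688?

gcd(60, 8) = 4  (60 = 7×8 + 4, 8 = 2×4).
Back-substituting, 8×(-7) + 60×(1) = 4.
Scale by 422: one solution is (-2954, 422). Reduce a mod 15: (1, 28).
General: a = 1 + 15t, b = 28 - 2t.
a ≥ 0 ⇒ t ≥ 0; b ≥ 0 ⇒ t ≤ 14. So t ∈ [0, 14]: 15 solutions.

15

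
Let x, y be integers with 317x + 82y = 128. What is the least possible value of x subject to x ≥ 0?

gcd(317, 82):
  317 = 3×82 + 71
  82 = 1×71 + 11
  71 = 6×11 + 5
  11 = 2×5 + 1
  5 = 5×1
so gcd(317, 82) = 1.
1 divides 128, so solutions exist.
Back-substitute for Bézout coefficients:
  1 = 11 - 2×5
  ... = 317×(-15) + 82×(58)
Scale by 128/1 = 128: (x₀, y₀) = (-1920, 7424).
General solution: x = -1920 + 82t, y = 7424 - 317t for integer t.
x ≥ 0: smallest is -1920 mod 82 = 48 (at t = 24), with y = -184.

48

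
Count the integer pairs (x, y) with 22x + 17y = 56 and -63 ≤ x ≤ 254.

18

gcd(22, 17) = 1  (22 = 1×17 + 5, 17 = 3×5 + 2, 5 = 2×2 + 1, 2 = 2×1).
Back-substituting, 22×(7) + 17×(-9) = 1.
Scale by 56: particular solution (392, -504); reduce x mod 17: (1, 2).
General solution: x = 1 + 17t, y = 2 - 22t for integer t.
-63 ≤ 1 + 17t ≤ 254 gives t ∈ [-3, 14], which is 18 values.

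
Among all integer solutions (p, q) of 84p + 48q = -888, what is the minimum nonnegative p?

gcd(84, 48):
  84 = 1×48 + 36
  48 = 1×36 + 12
  36 = 3×12
so gcd(84, 48) = 12.
12 divides -888, so solutions exist.
Back-substitute for Bézout coefficients:
  12 = 48 - 1×36
  ... = 84×(-1) + 48×(2)
Scale by -888/12 = -74: (p₀, q₀) = (74, -148).
General solution: p = 74 + 4t, q = -148 - 7t for integer t.
p ≥ 0: smallest is 74 mod 4 = 2 (at t = -18), with q = -22.

2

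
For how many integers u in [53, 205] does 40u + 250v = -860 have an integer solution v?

gcd(250, 40):
  250 = 6·40 + 10
  40 = 4·10
so gcd(250, 40) = 10.
Back-substitute for Bézout coefficients:
  10 = 250 - 6·40
  ... = 40·(-6) + 250·(1)
Scale by -86: particular solution (516, -86); reduce u mod 25: (16, -6).
General solution: u = 16 + 25t, v = -6 - 4t for integer t.
53 ≤ 16 + 25t ≤ 205 gives t ∈ [2, 7], which is 6 values.

6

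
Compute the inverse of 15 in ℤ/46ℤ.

gcd(46, 15):
  46 = 3·15 + 1
  15 = 15·1
so gcd(46, 15) = 1.
Back-substitute for Bézout coefficients:
  1 = 46 - 3·15
  ... = 15·(-3) + 46·(1)
So 15·-3 ≡ 1 (mod 46), and -3 mod 46 = 43.

43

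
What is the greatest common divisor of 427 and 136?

1

gcd(427, 136):
  427 = 3×136 + 19
  136 = 7×19 + 3
  19 = 6×3 + 1
  3 = 3×1
so gcd(427, 136) = 1.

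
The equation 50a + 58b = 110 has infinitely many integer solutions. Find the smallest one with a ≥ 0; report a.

8

gcd(58, 50):
  58 = 1*50 + 8
  50 = 6*8 + 2
  8 = 4*2
so gcd(58, 50) = 2.
2 divides 110, so solutions exist.
Back-substitute for Bézout coefficients:
  2 = 50 - 6*8
  ... = 50*(7) + 58*(-6)
Scale by 110/2 = 55: (a₀, b₀) = (385, -330).
General solution: a = 385 + 29t, b = -330 - 25t for integer t.
a ≥ 0: smallest is 385 mod 29 = 8 (at t = -13), with b = -5.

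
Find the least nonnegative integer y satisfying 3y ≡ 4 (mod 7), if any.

gcd(7, 3) = 1.
1 divides 4, so solutions exist.
By Bézout, 3×(-2) + 7×(1) = 1.
So 3×(-2) ≡ 1 (mod 7); multiply by 4: y ≡ -8 (mod 7).
Smallest nonnegative: y = -8 mod 7 = 6.

6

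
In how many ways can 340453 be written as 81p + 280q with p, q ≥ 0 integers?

15

gcd(280, 81) = 1  (280 = 3×81 + 37, 81 = 2×37 + 7, 37 = 5×7 + 2, 7 = 3×2 + 1, 2 = 2×1).
Back-substituting, 81×(121) + 280×(-35) = 1.
Scale by 340453: one solution is (41194813, -11915855). Reduce p mod 280: (93, 1189).
General: p = 93 + 280t, q = 1189 - 81t.
p ≥ 0 ⇒ t ≥ 0; q ≥ 0 ⇒ t ≤ 14. So t ∈ [0, 14]: 15 solutions.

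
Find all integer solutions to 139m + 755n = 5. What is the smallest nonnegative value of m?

440

gcd(755, 139):
  755 = 5*139 + 60
  139 = 2*60 + 19
  60 = 3*19 + 3
  19 = 6*3 + 1
  3 = 3*1
so gcd(755, 139) = 1.
1 divides 5, so solutions exist.
Back-substitute for Bézout coefficients:
  1 = 19 - 6*3
  ... = 139*(239) + 755*(-44)
Scale by 5/1 = 5: (m₀, n₀) = (1195, -220).
General solution: m = 1195 + 755t, n = -220 - 139t for integer t.
m ≥ 0: smallest is 1195 mod 755 = 440 (at t = -1), with n = -81.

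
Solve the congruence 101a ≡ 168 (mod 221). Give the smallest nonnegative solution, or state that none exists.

gcd(221, 101) = 1.
1 divides 168, so solutions exist.
By Bézout, 101*(-35) + 221*(16) = 1.
So 101*(-35) ≡ 1 (mod 221); multiply by 168: a ≡ -5880 (mod 221).
Smallest nonnegative: a = -5880 mod 221 = 87.

87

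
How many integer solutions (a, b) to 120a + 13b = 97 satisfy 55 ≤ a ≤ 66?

0

gcd(120, 13):
  120 = 9*13 + 3
  13 = 4*3 + 1
  3 = 3*1
so gcd(120, 13) = 1.
Back-substitute for Bézout coefficients:
  1 = 13 - 4*3
  ... = 120*(-4) + 13*(37)
Scale by 97: particular solution (-388, 3589); reduce a mod 13: (2, -11).
General solution: a = 2 + 13t, b = -11 - 120t for integer t.
55 ≤ 2 + 13t ≤ 66 gives t ∈ [5, 4], which is 0 values.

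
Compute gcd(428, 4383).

1

gcd(4383, 428):
  4383 = 10*428 + 103
  428 = 4*103 + 16
  103 = 6*16 + 7
  16 = 2*7 + 2
  7 = 3*2 + 1
  2 = 2*1
so gcd(4383, 428) = 1.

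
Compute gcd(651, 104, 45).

1

gcd(651, 104):
  651 = 6*104 + 27
  104 = 3*27 + 23
  27 = 1*23 + 4
  23 = 5*4 + 3
  4 = 1*3 + 1
  3 = 3*1
so gcd(651, 104) = 1.
gcd(1, 45) = 1.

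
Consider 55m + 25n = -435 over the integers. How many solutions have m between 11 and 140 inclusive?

26

gcd(55, 25) = 5  (55 = 2*25 + 5, 25 = 5*5).
Back-substituting, 55*(1) + 25*(-2) = 5.
Scale by -87: particular solution (-87, 174); reduce m mod 5: (3, -24).
General solution: m = 3 + 5t, n = -24 - 11t for integer t.
11 ≤ 3 + 5t ≤ 140 gives t ∈ [2, 27], which is 26 values.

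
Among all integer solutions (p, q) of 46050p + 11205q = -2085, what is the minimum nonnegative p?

gcd(46050, 11205) = 15.
15 divides -2085, so solutions exist.
By Bézout, 46050*(82) + 11205*(-337) = 15.
Scale by -2085/15 = -139: (p₀, q₀) = (-11398, 46843).
General solution: p = -11398 + 747t, q = 46843 - 3070t for integer t.
p ≥ 0: smallest is -11398 mod 747 = 554 (at t = 16), with q = -2277.

554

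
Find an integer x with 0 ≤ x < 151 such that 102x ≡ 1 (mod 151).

114

gcd(151, 102) = 1  (151 = 1·102 + 49, 102 = 2·49 + 4, 49 = 12·4 + 1, 4 = 4·1).
Back-substituting, 102·(-37) + 151·(25) = 1.
So 102·-37 ≡ 1 (mod 151), and -37 mod 151 = 114.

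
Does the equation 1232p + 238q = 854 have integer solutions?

gcd(1232, 238) = 14.
14 divides 854, so integer solutions exist.

yes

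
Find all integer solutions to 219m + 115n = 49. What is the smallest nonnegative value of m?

6

gcd(219, 115) = 1  (219 = 1*115 + 104, 115 = 1*104 + 11, 104 = 9*11 + 5, 11 = 2*5 + 1, 5 = 5*1).
1 divides 49, so solutions exist.
Back-substituting, 219*(-21) + 115*(40) = 1.
Scale by 49/1 = 49: (m₀, n₀) = (-1029, 1960).
General solution: m = -1029 + 115t, n = 1960 - 219t for integer t.
m ≥ 0: smallest is -1029 mod 115 = 6 (at t = 9), with n = -11.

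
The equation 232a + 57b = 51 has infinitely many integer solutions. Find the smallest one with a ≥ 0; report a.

27

gcd(232, 57):
  232 = 4×57 + 4
  57 = 14×4 + 1
  4 = 4×1
so gcd(232, 57) = 1.
1 divides 51, so solutions exist.
Back-substitute for Bézout coefficients:
  1 = 57 - 14×4
  ... = 232×(-14) + 57×(57)
Scale by 51/1 = 51: (a₀, b₀) = (-714, 2907).
General solution: a = -714 + 57t, b = 2907 - 232t for integer t.
a ≥ 0: smallest is -714 mod 57 = 27 (at t = 13), with b = -109.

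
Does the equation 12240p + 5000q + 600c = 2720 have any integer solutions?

yes

gcd(12240, 5000) = 40.
gcd(40, 600) = 40.
40 divides 2720, so integer solutions exist.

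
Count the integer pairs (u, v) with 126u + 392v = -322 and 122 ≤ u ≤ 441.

gcd(392, 126):
  392 = 3·126 + 14
  126 = 9·14
so gcd(392, 126) = 14.
Back-substitute for Bézout coefficients:
  14 = 392 - 3·126
  ... = 126·(-3) + 392·(1)
Scale by -23: particular solution (69, -23); reduce u mod 28: (13, -5).
General solution: u = 13 + 28t, v = -5 - 9t for integer t.
122 ≤ 13 + 28t ≤ 441 gives t ∈ [4, 15], which is 12 values.

12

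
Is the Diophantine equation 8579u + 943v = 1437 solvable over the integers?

no

gcd(8579, 943) = 23.
23 does not divide 1437 (remainder 11), so no integer solutions.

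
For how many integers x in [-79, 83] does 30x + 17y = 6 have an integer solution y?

10

gcd(30, 17) = 1.
By Bézout, 30×(4) + 17×(-7) = 1.
Particular solution: (7, -12).
General solution: x = 7 + 17t, y = -12 - 30t for integer t.
-79 ≤ 7 + 17t ≤ 83 gives t ∈ [-5, 4], which is 10 values.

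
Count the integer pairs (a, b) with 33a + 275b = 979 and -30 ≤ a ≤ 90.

gcd(275, 33) = 11  (275 = 8*33 + 11, 33 = 3*11).
Back-substituting, 33*(-8) + 275*(1) = 11.
Scale by 89: particular solution (-712, 89); reduce a mod 25: (13, 2).
General solution: a = 13 + 25t, b = 2 - 3t for integer t.
-30 ≤ 13 + 25t ≤ 90 gives t ∈ [-1, 3], which is 5 values.

5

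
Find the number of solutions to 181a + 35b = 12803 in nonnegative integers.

2

gcd(181, 35):
  181 = 5*35 + 6
  35 = 5*6 + 5
  6 = 1*5 + 1
  5 = 5*1
so gcd(181, 35) = 1.
Back-substitute for Bézout coefficients:
  1 = 6 - 1*5
  ... = 181*(6) + 35*(-31)
Scale by 12803: one solution is (76818, -396893). Reduce a mod 35: (28, 221).
General: a = 28 + 35t, b = 221 - 181t.
a ≥ 0 ⇒ t ≥ 0; b ≥ 0 ⇒ t ≤ 1. So t ∈ [0, 1]: 2 solutions.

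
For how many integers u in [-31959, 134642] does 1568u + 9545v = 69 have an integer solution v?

gcd(9545, 1568):
  9545 = 6*1568 + 137
  1568 = 11*137 + 61
  137 = 2*61 + 15
  61 = 4*15 + 1
  15 = 15*1
so gcd(9545, 1568) = 1.
Back-substitute for Bézout coefficients:
  1 = 61 - 4*15
  ... = 1568*(627) + 9545*(-103)
Scale by 69: particular solution (43263, -7107); reduce u mod 9545: (5083, -835).
General solution: u = 5083 + 9545t, v = -835 - 1568t for integer t.
-31959 ≤ 5083 + 9545t ≤ 134642 gives t ∈ [-3, 13], which is 17 values.

17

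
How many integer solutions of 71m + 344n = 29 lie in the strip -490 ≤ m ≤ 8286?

gcd(344, 71) = 1.
By Bézout, 71×(63) + 344×(-13) = 1.
Particular solution: (107, -22).
General solution: m = 107 + 344t, n = -22 - 71t for integer t.
-490 ≤ 107 + 344t ≤ 8286 gives t ∈ [-1, 23], which is 25 values.

25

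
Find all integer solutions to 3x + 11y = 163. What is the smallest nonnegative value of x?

3

gcd(11, 3):
  11 = 3·3 + 2
  3 = 1·2 + 1
  2 = 2·1
so gcd(11, 3) = 1.
1 divides 163, so solutions exist.
Back-substitute for Bézout coefficients:
  1 = 3 - 1·2
  ... = 3·(4) + 11·(-1)
Scale by 163/1 = 163: (x₀, y₀) = (652, -163).
General solution: x = 652 + 11t, y = -163 - 3t for integer t.
x ≥ 0: smallest is 652 mod 11 = 3 (at t = -59), with y = 14.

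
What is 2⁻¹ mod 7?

gcd(7, 2):
  7 = 3*2 + 1
  2 = 2*1
so gcd(7, 2) = 1.
Back-substitute for Bézout coefficients:
  1 = 7 - 3*2
  ... = 2*(-3) + 7*(1)
So 2*-3 ≡ 1 (mod 7), and -3 mod 7 = 4.

4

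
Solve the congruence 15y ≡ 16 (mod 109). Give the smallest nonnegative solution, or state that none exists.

gcd(109, 15) = 1.
1 divides 16, so solutions exist.
By Bézout, 15×(-29) + 109×(4) = 1.
So 15×(-29) ≡ 1 (mod 109); multiply by 16: y ≡ -464 (mod 109).
Smallest nonnegative: y = -464 mod 109 = 81.

81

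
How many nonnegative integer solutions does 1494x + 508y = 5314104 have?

gcd(1494, 508) = 2  (1494 = 2·508 + 478, 508 = 1·478 + 30, 478 = 15·30 + 28, 30 = 1·28 + 2, 28 = 14·2).
Back-substituting, 1494·(-17) + 508·(50) = 2.
Scale by 2657052: one solution is (-45169884, 132852600). Reduce x mod 254: (206, 9855).
General: x = 206 + 254t, y = 9855 - 747t.
x ≥ 0 ⇒ t ≥ 0; y ≥ 0 ⇒ t ≤ 13. So t ∈ [0, 13]: 14 solutions.

14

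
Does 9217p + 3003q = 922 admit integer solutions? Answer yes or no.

gcd(9217, 3003):
  9217 = 3·3003 + 208
  3003 = 14·208 + 91
  208 = 2·91 + 26
  91 = 3·26 + 13
  26 = 2·13
so gcd(9217, 3003) = 13.
13 does not divide 922 (remainder 12), so no integer solutions.

no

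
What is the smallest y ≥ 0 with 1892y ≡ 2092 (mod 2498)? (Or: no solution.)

gcd(2498, 1892) = 2.
2 divides 2092, so solutions exist.
By Bézout, 1892×(-540) + 2498×(409) = 2.
So 1892×(-540) ≡ 2 (mod 2498); multiply by 1046: y ≡ -564840 (mod 1249).
Smallest nonnegative: y = -564840 mod 1249 = 957.

957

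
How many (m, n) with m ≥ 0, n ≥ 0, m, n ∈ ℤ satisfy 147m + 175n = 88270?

gcd(175, 147):
  175 = 1*147 + 28
  147 = 5*28 + 7
  28 = 4*7
so gcd(175, 147) = 7.
Back-substitute for Bézout coefficients:
  7 = 147 - 5*28
  ... = 147*(6) + 175*(-5)
Scale by 12610: one solution is (75660, -63050). Reduce m mod 25: (10, 496).
General: m = 10 + 25t, n = 496 - 21t.
m ≥ 0 ⇒ t ≥ 0; n ≥ 0 ⇒ t ≤ 23. So t ∈ [0, 23]: 24 solutions.

24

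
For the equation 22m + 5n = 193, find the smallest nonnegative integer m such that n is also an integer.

gcd(22, 5):
  22 = 4×5 + 2
  5 = 2×2 + 1
  2 = 2×1
so gcd(22, 5) = 1.
1 divides 193, so solutions exist.
Back-substitute for Bézout coefficients:
  1 = 5 - 2×2
  ... = 22×(-2) + 5×(9)
Scale by 193/1 = 193: (m₀, n₀) = (-386, 1737).
General solution: m = -386 + 5t, n = 1737 - 22t for integer t.
m ≥ 0: smallest is -386 mod 5 = 4 (at t = 78), with n = 21.

4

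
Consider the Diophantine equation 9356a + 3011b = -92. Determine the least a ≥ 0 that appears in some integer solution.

587

gcd(9356, 3011) = 1  (9356 = 3×3011 + 323, 3011 = 9×323 + 104, 323 = 3×104 + 11, 104 = 9×11 + 5, 11 = 2×5 + 1, 5 = 5×1).
1 divides -92, so solutions exist.
Back-substituting, 9356×(550) + 3011×(-1709) = 1.
Scale by -92/1 = -92: (a₀, b₀) = (-50600, 157228).
General solution: a = -50600 + 3011t, b = 157228 - 9356t for integer t.
a ≥ 0: smallest is -50600 mod 3011 = 587 (at t = 17), with b = -1824.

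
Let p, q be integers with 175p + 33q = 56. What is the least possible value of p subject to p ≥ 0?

gcd(175, 33):
  175 = 5×33 + 10
  33 = 3×10 + 3
  10 = 3×3 + 1
  3 = 3×1
so gcd(175, 33) = 1.
1 divides 56, so solutions exist.
Back-substitute for Bézout coefficients:
  1 = 10 - 3×3
  ... = 175×(10) + 33×(-53)
Scale by 56/1 = 56: (p₀, q₀) = (560, -2968).
General solution: p = 560 + 33t, q = -2968 - 175t for integer t.
p ≥ 0: smallest is 560 mod 33 = 32 (at t = -16), with q = -168.

32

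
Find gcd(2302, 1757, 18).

gcd(2302, 1757) = 1.
gcd(1, 18) = 1.

1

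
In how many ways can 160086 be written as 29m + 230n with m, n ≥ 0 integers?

gcd(230, 29) = 1  (230 = 7*29 + 27, 29 = 1*27 + 2, 27 = 13*2 + 1, 2 = 2*1).
Back-substituting, 29*(-111) + 230*(14) = 1.
Scale by 160086: one solution is (-17769546, 2241204). Reduce m mod 230: (24, 693).
General: m = 24 + 230t, n = 693 - 29t.
m ≥ 0 ⇒ t ≥ 0; n ≥ 0 ⇒ t ≤ 23. So t ∈ [0, 23]: 24 solutions.

24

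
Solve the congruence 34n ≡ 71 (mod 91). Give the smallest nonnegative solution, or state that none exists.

69

gcd(91, 34):
  91 = 2×34 + 23
  34 = 1×23 + 11
  23 = 2×11 + 1
  11 = 11×1
so gcd(91, 34) = 1.
1 divides 71, so solutions exist.
Back-substitute for Bézout coefficients:
  1 = 23 - 2×11
  ... = 34×(-8) + 91×(3)
So 34×(-8) ≡ 1 (mod 91); multiply by 71: n ≡ -568 (mod 91).
Smallest nonnegative: n = -568 mod 91 = 69.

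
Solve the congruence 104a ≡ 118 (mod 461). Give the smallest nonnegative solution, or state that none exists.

10

gcd(461, 104):
  461 = 4·104 + 45
  104 = 2·45 + 14
  45 = 3·14 + 3
  14 = 4·3 + 2
  3 = 1·2 + 1
  2 = 2·1
so gcd(461, 104) = 1.
1 divides 118, so solutions exist.
Back-substitute for Bézout coefficients:
  1 = 3 - 1·2
  ... = 104·(-164) + 461·(37)
So 104·(-164) ≡ 1 (mod 461); multiply by 118: a ≡ -19352 (mod 461).
Smallest nonnegative: a = -19352 mod 461 = 10.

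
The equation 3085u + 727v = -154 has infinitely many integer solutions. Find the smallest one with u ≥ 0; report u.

gcd(3085, 727) = 1.
1 divides -154, so solutions exist.
By Bézout, 3085×(-115) + 727×(488) = 1.
Scale by -154/1 = -154: (u₀, v₀) = (17710, -75152).
General solution: u = 17710 + 727t, v = -75152 - 3085t for integer t.
u ≥ 0: smallest is 17710 mod 727 = 262 (at t = -24), with v = -1112.

262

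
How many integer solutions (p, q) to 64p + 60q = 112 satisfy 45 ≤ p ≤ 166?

8

gcd(64, 60):
  64 = 1*60 + 4
  60 = 15*4
so gcd(64, 60) = 4.
Back-substitute for Bézout coefficients:
  4 = 64 - 1*60
  ... = 64*(1) + 60*(-1)
Scale by 28: particular solution (28, -28); reduce p mod 15: (13, -12).
General solution: p = 13 + 15t, q = -12 - 16t for integer t.
45 ≤ 13 + 15t ≤ 166 gives t ∈ [3, 10], which is 8 values.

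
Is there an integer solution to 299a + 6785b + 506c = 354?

gcd(6785, 299):
  6785 = 22·299 + 207
  299 = 1·207 + 92
  207 = 2·92 + 23
  92 = 4·23
so gcd(6785, 299) = 23.
gcd(23, 506) = 23.
23 does not divide 354 (remainder 9), so no integer solutions.

no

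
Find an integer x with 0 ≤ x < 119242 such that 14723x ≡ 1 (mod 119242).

gcd(119242, 14723) = 1.
By Bézout, 14723*(-38357) + 119242*(4736) = 1.
So 14723*-38357 ≡ 1 (mod 119242), and -38357 mod 119242 = 80885.

80885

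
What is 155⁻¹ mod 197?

136

gcd(197, 155) = 1  (197 = 1*155 + 42, 155 = 3*42 + 29, 42 = 1*29 + 13, 29 = 2*13 + 3, 13 = 4*3 + 1, 3 = 3*1).
Back-substituting, 155*(-61) + 197*(48) = 1.
So 155*-61 ≡ 1 (mod 197), and -61 mod 197 = 136.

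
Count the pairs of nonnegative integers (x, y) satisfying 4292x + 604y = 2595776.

gcd(4292, 604) = 4  (4292 = 7×604 + 64, 604 = 9×64 + 28, 64 = 2×28 + 8, 28 = 3×8 + 4, 8 = 2×4).
Back-substituting, 4292×(-66) + 604×(469) = 4.
Scale by 648944: one solution is (-42830304, 304354736). Reduce x mod 151: (91, 3651).
General: x = 91 + 151t, y = 3651 - 1073t.
x ≥ 0 ⇒ t ≥ 0; y ≥ 0 ⇒ t ≤ 3. So t ∈ [0, 3]: 4 solutions.

4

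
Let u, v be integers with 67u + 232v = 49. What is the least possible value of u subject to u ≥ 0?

gcd(232, 67):
  232 = 3·67 + 31
  67 = 2·31 + 5
  31 = 6·5 + 1
  5 = 5·1
so gcd(232, 67) = 1.
1 divides 49, so solutions exist.
Back-substitute for Bézout coefficients:
  1 = 31 - 6·5
  ... = 67·(-45) + 232·(13)
Scale by 49/1 = 49: (u₀, v₀) = (-2205, 637).
General solution: u = -2205 + 232t, v = 637 - 67t for integer t.
u ≥ 0: smallest is -2205 mod 232 = 115 (at t = 10), with v = -33.

115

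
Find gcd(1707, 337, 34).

1

gcd(1707, 337):
  1707 = 5*337 + 22
  337 = 15*22 + 7
  22 = 3*7 + 1
  7 = 7*1
so gcd(1707, 337) = 1.
gcd(1, 34) = 1.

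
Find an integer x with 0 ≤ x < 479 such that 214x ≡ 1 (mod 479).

432

gcd(479, 214) = 1.
By Bézout, 214×(-47) + 479×(21) = 1.
So 214×-47 ≡ 1 (mod 479), and -47 mod 479 = 432.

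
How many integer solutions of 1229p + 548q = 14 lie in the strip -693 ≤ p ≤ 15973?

gcd(1229, 548) = 1.
By Bézout, 1229·(-103) + 548·(231) = 1.
Particular solution: (202, -453).
General solution: p = 202 + 548t, q = -453 - 1229t for integer t.
-693 ≤ 202 + 548t ≤ 15973 gives t ∈ [-1, 28], which is 30 values.

30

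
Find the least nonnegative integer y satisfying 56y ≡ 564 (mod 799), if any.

gcd(799, 56) = 1.
1 divides 564, so solutions exist.
By Bézout, 56*(-214) + 799*(15) = 1.
So 56*(-214) ≡ 1 (mod 799); multiply by 564: y ≡ -120696 (mod 799).
Smallest nonnegative: y = -120696 mod 799 = 752.

752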